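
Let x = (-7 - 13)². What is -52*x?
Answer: -20800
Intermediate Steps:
x = 400 (x = (-20)² = 400)
-52*x = -52*400 = -20800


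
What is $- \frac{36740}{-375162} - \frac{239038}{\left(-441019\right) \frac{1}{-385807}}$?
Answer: $- \frac{17299186986082916}{82726785039} \approx -2.0911 \cdot 10^{5}$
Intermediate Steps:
$- \frac{36740}{-375162} - \frac{239038}{\left(-441019\right) \frac{1}{-385807}} = \left(-36740\right) \left(- \frac{1}{375162}\right) - \frac{239038}{\left(-441019\right) \left(- \frac{1}{385807}\right)} = \frac{18370}{187581} - \frac{239038}{\frac{441019}{385807}} = \frac{18370}{187581} - \frac{92222533666}{441019} = - \frac{17299186986082916}{82726785039}$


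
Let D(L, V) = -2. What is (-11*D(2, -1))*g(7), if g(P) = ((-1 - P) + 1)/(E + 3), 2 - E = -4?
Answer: -154/9 ≈ -17.111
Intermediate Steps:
E = 6 (E = 2 - 1*(-4) = 2 + 4 = 6)
g(P) = -P/9 (g(P) = ((-1 - P) + 1)/(6 + 3) = -P/9)
(-11*D(2, -1))*g(7) = (-11*(-2))*(-1/9*7) = 22*(-7/9) = -154/9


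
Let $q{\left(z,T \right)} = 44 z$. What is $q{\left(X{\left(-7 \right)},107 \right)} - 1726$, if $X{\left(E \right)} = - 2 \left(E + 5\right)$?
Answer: $-1550$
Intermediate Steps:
$X{\left(E \right)} = -10 - 2 E$ ($X{\left(E \right)} = - 2 \left(5 + E\right) = -10 - 2 E$)
$q{\left(X{\left(-7 \right)},107 \right)} - 1726 = 44 \left(-10 - -14\right) - 1726 = 44 \left(-10 + 14\right) - 1726 = 44 \cdot 4 - 1726 = 176 - 1726 = -1550$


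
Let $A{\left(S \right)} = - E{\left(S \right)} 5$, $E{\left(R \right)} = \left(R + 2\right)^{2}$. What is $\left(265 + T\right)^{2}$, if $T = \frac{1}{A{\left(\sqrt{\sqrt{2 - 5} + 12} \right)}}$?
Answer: $\frac{\left(-1 + 1325 \left(2 + \sqrt{12 + i \sqrt{3}}\right)^{2}\right)^{2}}{25 \left(2 + \sqrt{12 + i \sqrt{3}}\right)^{4}} \approx 70222.0 + 0.32111 i$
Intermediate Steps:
$E{\left(R \right)} = \left(2 + R\right)^{2}$
$A{\left(S \right)} = - 5 \left(2 + S\right)^{2}$ ($A{\left(S \right)} = - \left(2 + S\right)^{2} \cdot 5 = - 5 \left(2 + S\right)^{2}$)
$T = - \frac{1}{5 \left(2 + \sqrt{12 + i \sqrt{3}}\right)^{2}}$ ($T = \frac{1}{\left(-5\right) \left(2 + \sqrt{\sqrt{2 - 5} + 12}\right)^{2}} = \frac{1}{\left(-5\right) \left(2 + \sqrt{\sqrt{-3} + 12}\right)^{2}} = \frac{1}{\left(-5\right) \left(2 + \sqrt{i \sqrt{3} + 12}\right)^{2}} = \frac{1}{\left(-5\right) \left(2 + \sqrt{12 + i \sqrt{3}}\right)^{2}} = - \frac{1}{5 \left(2 + \sqrt{12 + i \sqrt{3}}\right)^{2}} \approx -0.0066354 + 0.00060588 i$)
$\left(265 + T\right)^{2} = \left(265 - \frac{1}{5 \left(2 + \sqrt{12 + i \sqrt{3}}\right)^{2}}\right)^{2}$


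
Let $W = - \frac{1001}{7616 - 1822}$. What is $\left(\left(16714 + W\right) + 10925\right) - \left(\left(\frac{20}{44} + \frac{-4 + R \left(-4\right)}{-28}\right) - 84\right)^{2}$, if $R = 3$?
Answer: $\frac{712959149211}{34352626} \approx 20754.0$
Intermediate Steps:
$W = - \frac{1001}{5794} \approx -0.17277$
$\left(\left(16714 + W\right) + 10925\right) - \left(\left(\frac{20}{44} + \frac{-4 + R \left(-4\right)}{-28}\right) - 84\right)^{2} = \left(\left(16714 - \frac{1001}{5794}\right) + 10925\right) - \left(\left(\frac{20}{44} + \frac{-4 + 3 \left(-4\right)}{-28}\right) - 84\right)^{2} = \left(\frac{96839915}{5794} + 10925\right) - \left(\left(20 \cdot \frac{1}{44} + \left(-4 - 12\right) \left(- \frac{1}{28}\right)\right) - 84\right)^{2} = \frac{160139365}{5794} - \left(\left(\frac{5}{11} - - \frac{4}{7}\right) - 84\right)^{2} = \frac{160139365}{5794} - \left(\left(\frac{5}{11} + \frac{4}{7}\right) - 84\right)^{2} = \frac{160139365}{5794} - \left(\frac{79}{77} - 84\right)^{2} = \frac{160139365}{5794} - \left(- \frac{6389}{77}\right)^{2} = \frac{160139365}{5794} - \frac{40819321}{5929} = \frac{712959149211}{34352626}$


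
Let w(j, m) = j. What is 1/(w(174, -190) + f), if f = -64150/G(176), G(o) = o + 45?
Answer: -221/25696 ≈ -0.0086006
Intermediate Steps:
G(o) = 45 + o
f = -64150/221 (f = -64150/(45 + 176) = -64150/221 ≈ -290.27)
1/(w(174, -190) + f) = 1/(174 - 64150/221) = 1/(-25696/221) = -221/25696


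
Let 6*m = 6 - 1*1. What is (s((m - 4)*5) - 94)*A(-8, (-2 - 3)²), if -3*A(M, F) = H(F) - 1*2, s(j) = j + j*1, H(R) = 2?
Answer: 0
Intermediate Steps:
m = ⅚ (m = (6 - 1*1)/6 = (6 - 1)/6 = (⅙)*5 = ⅚ ≈ 0.83333)
s(j) = 2*j (s(j) = j + j = 2*j)
A(M, F) = 0 (A(M, F) = -(2 - 1*2)/3 = -(2 - 2)/3 = -⅓*0 = 0)
(s((m - 4)*5) - 94)*A(-8, (-2 - 3)²) = (2*((⅚ - 4)*5) - 94)*0 = (2*(-19/6*5) - 94)*0 = (2*(-95/6) - 94)*0 = (-95/3 - 94)*0 = -377/3*0 = 0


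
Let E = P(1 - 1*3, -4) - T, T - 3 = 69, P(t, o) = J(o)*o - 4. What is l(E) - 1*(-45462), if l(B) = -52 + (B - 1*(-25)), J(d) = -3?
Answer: 45371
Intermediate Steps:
P(t, o) = -4 - 3*o (P(t, o) = -3*o - 4 = -4 - 3*o)
T = 72 (T = 3 + 69 = 72)
E = -64 (E = (-4 - 3*(-4)) - 1*72 = (-4 + 12) - 72 = 8 - 72 = -64)
l(B) = -27 + B (l(B) = -52 + (B + 25) = -52 + (25 + B) = -27 + B)
l(E) - 1*(-45462) = (-27 - 64) - 1*(-45462) = -91 + 45462 = 45371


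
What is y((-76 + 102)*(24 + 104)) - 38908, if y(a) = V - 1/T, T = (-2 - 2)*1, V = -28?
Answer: -155743/4 ≈ -38936.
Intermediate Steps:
T = -4 (T = -4*1 = -4)
y(a) = -111/4 (y(a) = -28 - 1/(-4) = -28 - 1*(-¼) = -28 + ¼ = -111/4)
y((-76 + 102)*(24 + 104)) - 38908 = -111/4 - 38908 = -155743/4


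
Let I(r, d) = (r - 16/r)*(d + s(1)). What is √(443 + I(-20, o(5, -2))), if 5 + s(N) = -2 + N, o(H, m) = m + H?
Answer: √12515/5 ≈ 22.374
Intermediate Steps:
o(H, m) = H + m
s(N) = -7 + N (s(N) = -5 + (-2 + N) = -7 + N)
I(r, d) = (-6 + d)*(r - 16/r) (I(r, d) = (r - 16/r)*(d + (-7 + 1)) = (r - 16/r)*(d - 6) = (r - 16/r)*(-6 + d) = (-6 + d)*(r - 16/r))
√(443 + I(-20, o(5, -2))) = √(443 + (96 - 16*(5 - 2) + (-20)²*(-6 + (5 - 2)))/(-20)) = √(443 - (96 - 16*3 + 400*(-6 + 3))/20) = √(443 - (96 - 48 + 400*(-3))/20) = √(443 - (96 - 48 - 1200)/20) = √(443 - 1/20*(-1152)) = √(443 + 288/5) = √(2503/5) = √12515/5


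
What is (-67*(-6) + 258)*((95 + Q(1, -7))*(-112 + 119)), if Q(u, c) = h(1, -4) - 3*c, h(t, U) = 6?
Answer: 563640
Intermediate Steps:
Q(u, c) = 6 - 3*c
(-67*(-6) + 258)*((95 + Q(1, -7))*(-112 + 119)) = (-67*(-6) + 258)*((95 + (6 - 3*(-7)))*(-112 + 119)) = (402 + 258)*((95 + (6 + 21))*7) = 660*((95 + 27)*7) = 660*(122*7) = 660*854 = 563640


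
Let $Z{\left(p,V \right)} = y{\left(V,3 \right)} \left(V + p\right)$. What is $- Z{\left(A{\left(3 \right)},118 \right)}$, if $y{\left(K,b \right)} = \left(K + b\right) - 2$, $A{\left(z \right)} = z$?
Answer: $-14399$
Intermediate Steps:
$y{\left(K,b \right)} = -2 + K + b$
$Z{\left(p,V \right)} = \left(1 + V\right) \left(V + p\right)$ ($Z{\left(p,V \right)} = \left(-2 + V + 3\right) \left(V + p\right) = \left(1 + V\right) \left(V + p\right)$)
$- Z{\left(A{\left(3 \right)},118 \right)} = - \left(1 + 118\right) \left(118 + 3\right) = - 119 \cdot 121 = \left(-1\right) 14399 = -14399$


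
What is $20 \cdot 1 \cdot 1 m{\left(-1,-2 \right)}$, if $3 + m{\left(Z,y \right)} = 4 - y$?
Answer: $60$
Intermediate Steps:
$m{\left(Z,y \right)} = 1 - y$ ($m{\left(Z,y \right)} = -3 - \left(-4 + y\right) = 1 - y$)
$20 \cdot 1 \cdot 1 m{\left(-1,-2 \right)} = 20 \cdot 1 \cdot 1 \left(1 - -2\right) = 20 \cdot 1 \left(1 + 2\right) = 20 \cdot 1 \cdot 3 = 20 \cdot 3 = 60$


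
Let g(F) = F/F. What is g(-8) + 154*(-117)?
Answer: -18017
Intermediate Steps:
g(F) = 1
g(-8) + 154*(-117) = 1 + 154*(-117) = 1 - 18018 = -18017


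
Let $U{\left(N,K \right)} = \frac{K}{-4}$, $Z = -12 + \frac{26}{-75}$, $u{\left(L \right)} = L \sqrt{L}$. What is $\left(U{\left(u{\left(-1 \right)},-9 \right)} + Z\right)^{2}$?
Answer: $\frac{9174841}{90000} \approx 101.94$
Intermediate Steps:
$u{\left(L \right)} = L^{\frac{3}{2}}$
$Z = - \frac{926}{75}$ ($Z = -12 + 26 \left(- \frac{1}{75}\right) = -12 - \frac{26}{75} = - \frac{926}{75} \approx -12.347$)
$U{\left(N,K \right)} = - \frac{K}{4}$ ($U{\left(N,K \right)} = K \left(- \frac{1}{4}\right) = - \frac{K}{4}$)
$\left(U{\left(u{\left(-1 \right)},-9 \right)} + Z\right)^{2} = \left(\left(- \frac{1}{4}\right) \left(-9\right) - \frac{926}{75}\right)^{2} = \left(\frac{9}{4} - \frac{926}{75}\right)^{2} = \left(- \frac{3029}{300}\right)^{2} = \frac{9174841}{90000}$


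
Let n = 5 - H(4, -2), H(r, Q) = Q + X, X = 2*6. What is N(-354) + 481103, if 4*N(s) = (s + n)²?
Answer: 2053293/4 ≈ 5.1332e+5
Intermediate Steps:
X = 12
H(r, Q) = 12 + Q (H(r, Q) = Q + 12 = 12 + Q)
n = -5 (n = 5 - (12 - 2) = 5 - 1*10 = 5 - 10 = -5)
N(s) = (-5 + s)²/4 (N(s) = (s - 5)²/4 = (-5 + s)²/4)
N(-354) + 481103 = (-5 - 354)²/4 + 481103 = (¼)*(-359)² + 481103 = (¼)*128881 + 481103 = 128881/4 + 481103 = 2053293/4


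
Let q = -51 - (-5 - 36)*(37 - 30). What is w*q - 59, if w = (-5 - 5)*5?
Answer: -11859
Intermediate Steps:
q = 236 (q = -51 - (-41)*7 = -51 - 1*(-287) = -51 + 287 = 236)
w = -50 (w = -10*5 = -50)
w*q - 59 = -50*236 - 59 = -11800 - 59 = -11859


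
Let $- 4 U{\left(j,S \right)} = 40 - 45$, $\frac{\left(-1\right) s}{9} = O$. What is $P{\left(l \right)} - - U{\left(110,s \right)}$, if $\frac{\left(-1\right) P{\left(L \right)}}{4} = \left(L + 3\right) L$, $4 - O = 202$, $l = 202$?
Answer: $- \frac{662555}{4} \approx -1.6564 \cdot 10^{5}$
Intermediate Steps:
$O = -198$ ($O = 4 - 202 = -198$)
$s = 1782$ ($s = \left(-9\right) \left(-198\right) = 1782$)
$U{\left(j,S \right)} = \frac{5}{4}$ ($U{\left(j,S \right)} = - \frac{40 - 45}{4} = \left(- \frac{1}{4}\right) \left(-5\right) = \frac{5}{4}$)
$P{\left(L \right)} = - 4 L \left(3 + L\right)$ ($P{\left(L \right)} = - 4 \left(L + 3\right) L = - 4 \left(3 + L\right) L = - 4 L \left(3 + L\right)$)
$P{\left(l \right)} - - U{\left(110,s \right)} = \left(-4\right) 202 \left(3 + 202\right) - \left(-1\right) \frac{5}{4} = \left(-4\right) 202 \cdot 205 - - \frac{5}{4} = -165640 + \frac{5}{4} = - \frac{662555}{4}$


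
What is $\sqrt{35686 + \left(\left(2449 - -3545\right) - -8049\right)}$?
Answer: $223$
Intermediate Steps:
$\sqrt{35686 + \left(\left(2449 - -3545\right) - -8049\right)} = \sqrt{35686 + \left(\left(2449 + 3545\right) + 8049\right)} = \sqrt{35686 + \left(5994 + 8049\right)} = \sqrt{35686 + 14043} = \sqrt{49729} = 223$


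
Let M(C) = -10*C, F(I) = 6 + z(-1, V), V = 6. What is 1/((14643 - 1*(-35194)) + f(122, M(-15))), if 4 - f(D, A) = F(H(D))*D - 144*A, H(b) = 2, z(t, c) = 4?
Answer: 1/70221 ≈ 1.4241e-5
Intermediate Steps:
F(I) = 10 (F(I) = 6 + 4 = 10)
f(D, A) = 4 - 10*D + 144*A (f(D, A) = 4 - (10*D - 144*A) = 4 - (-144*A + 10*D) = 4 + (-10*D + 144*A) = 4 - 10*D + 144*A)
1/((14643 - 1*(-35194)) + f(122, M(-15))) = 1/((14643 - 1*(-35194)) + (4 - 10*122 + 144*(-10*(-15)))) = 1/((14643 + 35194) + (4 - 1220 + 144*150)) = 1/(49837 + (4 - 1220 + 21600)) = 1/(49837 + 20384) = 1/70221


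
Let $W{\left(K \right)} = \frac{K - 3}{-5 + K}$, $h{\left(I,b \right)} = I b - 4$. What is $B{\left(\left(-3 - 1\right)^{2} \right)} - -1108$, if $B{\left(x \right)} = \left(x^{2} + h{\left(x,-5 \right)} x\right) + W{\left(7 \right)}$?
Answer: $22$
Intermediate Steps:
$h{\left(I,b \right)} = -4 + I b$
$W{\left(K \right)} = \frac{-3 + K}{-5 + K}$
$B{\left(x \right)} = 2 + x^{2} + x \left(-4 - 5 x\right)$ ($B{\left(x \right)} = \left(x^{2} + \left(-4 + x \left(-5\right)\right) x\right) + \frac{-3 + 7}{-5 + 7} = \left(x^{2} + \left(-4 - 5 x\right) x\right) + \frac{1}{2} \cdot 4 = \left(x^{2} + x \left(-4 - 5 x\right)\right) + \frac{1}{2} \cdot 4 = \left(x^{2} + x \left(-4 - 5 x\right)\right) + 2 = 2 + x^{2} + x \left(-4 - 5 x\right)$)
$B{\left(\left(-3 - 1\right)^{2} \right)} - -1108 = \left(2 - 4 \left(-3 - 1\right)^{2} - 4 \left(\left(-3 - 1\right)^{2}\right)^{2}\right) - -1108 = \left(2 - 4 \left(-4\right)^{2} - 4 \left(\left(-4\right)^{2}\right)^{2}\right) + 1108 = \left(2 - 64 - 4 \cdot 16^{2}\right) + 1108 = \left(2 - 64 - 1024\right) + 1108 = -1086 + 1108 = 22$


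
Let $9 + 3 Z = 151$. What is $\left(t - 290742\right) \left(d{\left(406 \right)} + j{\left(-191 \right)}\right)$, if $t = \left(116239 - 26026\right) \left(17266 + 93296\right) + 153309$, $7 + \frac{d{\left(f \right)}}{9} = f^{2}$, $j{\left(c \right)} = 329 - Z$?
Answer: $14798837892453748$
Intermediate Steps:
$Z = \frac{142}{3}$ ($Z = -3 + \frac{1}{3} \cdot 151 = -3 + \frac{151}{3} = \frac{142}{3} \approx 47.333$)
$j{\left(c \right)} = \frac{845}{3}$ ($j{\left(c \right)} = 329 - \frac{142}{3} = \frac{845}{3}$)
$d{\left(f \right)} = -63 + 9 f^{2}$
$t = 9974283015$ ($t = 90213 \cdot 110562 + 153309 = 9974129706 + 153309 = 9974283015$)
$\left(t - 290742\right) \left(d{\left(406 \right)} + j{\left(-191 \right)}\right) = \left(9974283015 - 290742\right) \left(\left(-63 + 9 \cdot 406^{2}\right) + \frac{845}{3}\right) = 9973992273 \left(\left(-63 + 9 \cdot 164836\right) + \frac{845}{3}\right) = 9973992273 \left(\left(-63 + 1483524\right) + \frac{845}{3}\right) = 9973992273 \left(1483461 + \frac{845}{3}\right) = 9973992273 \cdot \frac{4451228}{3} = 14798837892453748$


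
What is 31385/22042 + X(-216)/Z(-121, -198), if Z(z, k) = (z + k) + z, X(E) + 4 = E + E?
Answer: 1463732/606155 ≈ 2.4148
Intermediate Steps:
X(E) = -4 + 2*E (X(E) = -4 + (E + E) = -4 + 2*E)
Z(z, k) = k + 2*z (Z(z, k) = (k + z) + z = k + 2*z)
31385/22042 + X(-216)/Z(-121, -198) = 31385/22042 + (-4 + 2*(-216))/(-198 + 2*(-121)) = 31385*(1/22042) + (-4 - 432)/(-198 - 242) = 31385/22042 - 436/(-440) = 31385/22042 - 436*(-1/440) = 31385/22042 + 109/110 = 1463732/606155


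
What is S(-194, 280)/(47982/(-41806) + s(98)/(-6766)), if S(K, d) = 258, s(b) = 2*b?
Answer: -18244431042/83210047 ≈ -219.26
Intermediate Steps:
S(-194, 280)/(47982/(-41806) + s(98)/(-6766)) = 258/(47982/(-41806) + (2*98)/(-6766)) = 258/(47982*(-1/41806) + 196*(-1/6766)) = 258/(-23991/20903 - 98/3383) = 258/(-83210047/70714849) = 258*(-70714849/83210047) = -18244431042/83210047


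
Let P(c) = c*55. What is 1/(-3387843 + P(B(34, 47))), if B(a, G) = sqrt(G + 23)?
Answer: -3387843/11477479980899 - 55*sqrt(70)/11477479980899 ≈ -2.9521e-7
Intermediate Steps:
B(a, G) = sqrt(23 + G)
P(c) = 55*c
1/(-3387843 + P(B(34, 47))) = 1/(-3387843 + 55*sqrt(23 + 47)) = 1/(-3387843 + 55*sqrt(70))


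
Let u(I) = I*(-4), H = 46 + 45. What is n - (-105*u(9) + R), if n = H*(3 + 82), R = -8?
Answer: 3963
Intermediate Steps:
H = 91
u(I) = -4*I
n = 7735 (n = 91*(3 + 82) = 91*85 = 7735)
n - (-105*u(9) + R) = 7735 - (-(-420)*9 - 8) = 7735 - (-105*(-36) - 8) = 7735 - (3780 - 8) = 7735 - 1*3772 = 7735 - 3772 = 3963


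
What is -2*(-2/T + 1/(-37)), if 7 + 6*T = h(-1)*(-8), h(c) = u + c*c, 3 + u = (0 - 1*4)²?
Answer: -650/4403 ≈ -0.14763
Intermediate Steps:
u = 13 (u = -3 + (0 - 1*4)² = -3 + (0 - 4)² = -3 + (-4)² = -3 + 16 = 13)
h(c) = 13 + c² (h(c) = 13 + c*c = 13 + c²)
T = -119/6 (T = -7/6 + ((13 + (-1)²)*(-8))/6 = -7/6 + ((13 + 1)*(-8))/6 = -7/6 + (14*(-8))/6 = -7/6 + (⅙)*(-112) = -7/6 - 56/3 = -119/6 ≈ -19.833)
-2*(-2/T + 1/(-37)) = -2*(-2/(-119/6) + 1/(-37)) = -2*(-2*(-6/119) + 1*(-1/37)) = -2*(12/119 - 1/37) = -2*325/4403 = -650/4403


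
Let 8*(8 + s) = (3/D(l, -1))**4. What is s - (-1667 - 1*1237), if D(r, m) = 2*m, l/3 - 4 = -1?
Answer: 370769/128 ≈ 2896.6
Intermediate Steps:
l = 9 (l = 12 + 3*(-1) = 12 - 3 = 9)
s = -943/128 (s = -8 + (3/((2*(-1))))**4/8 = -8 + (3/(-2))**4/8 = -8 + (3*(-1/2))**4/8 = -8 + (-3/2)**4/8 = -8 + (1/8)*(81/16) = -8 + 81/128 = -943/128 ≈ -7.3672)
s - (-1667 - 1*1237) = -943/128 - (-1667 - 1*1237) = -943/128 - (-1667 - 1237) = -943/128 - 1*(-2904) = -943/128 + 2904 = 370769/128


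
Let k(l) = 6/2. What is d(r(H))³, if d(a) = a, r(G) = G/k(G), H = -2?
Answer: -8/27 ≈ -0.29630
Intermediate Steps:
k(l) = 3 (k(l) = 6*(½) = 3)
r(G) = G/3
d(r(H))³ = ((⅓)*(-2))³ = (-⅔)³ = -8/27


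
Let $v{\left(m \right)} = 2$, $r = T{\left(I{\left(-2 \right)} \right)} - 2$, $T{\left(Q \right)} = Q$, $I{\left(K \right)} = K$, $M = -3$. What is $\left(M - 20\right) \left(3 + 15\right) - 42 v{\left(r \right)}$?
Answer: $-498$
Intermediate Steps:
$r = -4$ ($r = -2 - 2 = -4$)
$\left(M - 20\right) \left(3 + 15\right) - 42 v{\left(r \right)} = \left(-3 - 20\right) \left(3 + 15\right) - 84 = \left(-23\right) 18 - 84 = -414 - 84 = -498$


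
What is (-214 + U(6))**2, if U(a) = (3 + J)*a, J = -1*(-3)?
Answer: 31684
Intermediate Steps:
J = 3
U(a) = 6*a (U(a) = (3 + 3)*a = 6*a)
(-214 + U(6))**2 = (-214 + 6*6)**2 = (-214 + 36)**2 = (-178)**2 = 31684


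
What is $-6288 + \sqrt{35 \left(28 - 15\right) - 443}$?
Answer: $-6288 + 2 \sqrt{3} \approx -6284.5$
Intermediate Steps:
$-6288 + \sqrt{35 \left(28 - 15\right) - 443} = -6288 + \sqrt{35 \cdot 13 - 443} = -6288 + \sqrt{455 - 443} = -6288 + \sqrt{12} = -6288 + 2 \sqrt{3}$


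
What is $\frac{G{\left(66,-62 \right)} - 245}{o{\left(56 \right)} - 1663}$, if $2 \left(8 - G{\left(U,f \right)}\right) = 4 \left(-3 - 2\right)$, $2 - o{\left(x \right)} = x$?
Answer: $\frac{227}{1717} \approx 0.13221$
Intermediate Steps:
$o{\left(x \right)} = 2 - x$
$G{\left(U,f \right)} = 18$ ($G{\left(U,f \right)} = 8 - \frac{4 \left(-3 - 2\right)}{2} = 8 - \frac{4 \left(-5\right)}{2} = 8 - -10 = 8 + 10 = 18$)
$\frac{G{\left(66,-62 \right)} - 245}{o{\left(56 \right)} - 1663} = \frac{18 - 245}{\left(2 - 56\right) - 1663} = - \frac{227}{\left(2 - 56\right) - 1663} = - \frac{227}{-54 - 1663} = - \frac{227}{-1717} = \left(-227\right) \left(- \frac{1}{1717}\right) = \frac{227}{1717}$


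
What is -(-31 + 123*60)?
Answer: -7349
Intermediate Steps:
-(-31 + 123*60) = -(-31 + 7380) = -1*7349 = -7349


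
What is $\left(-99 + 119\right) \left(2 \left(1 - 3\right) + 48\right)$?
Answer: $880$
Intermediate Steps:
$\left(-99 + 119\right) \left(2 \left(1 - 3\right) + 48\right) = 20 \left(2 \left(-2\right) + 48\right) = 20 \left(-4 + 48\right) = 20 \cdot 44 = 880$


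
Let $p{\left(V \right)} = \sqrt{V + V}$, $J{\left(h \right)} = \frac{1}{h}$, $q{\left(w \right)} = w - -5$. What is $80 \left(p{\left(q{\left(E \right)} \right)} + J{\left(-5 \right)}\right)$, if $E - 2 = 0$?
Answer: $-16 + 80 \sqrt{14} \approx 283.33$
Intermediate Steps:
$E = 2$ ($E = 2 + 0 = 2$)
$q{\left(w \right)} = 5 + w$ ($q{\left(w \right)} = w + 5 = 5 + w$)
$p{\left(V \right)} = \sqrt{2} \sqrt{V}$ ($p{\left(V \right)} = \sqrt{2 V} = \sqrt{2} \sqrt{V}$)
$80 \left(p{\left(q{\left(E \right)} \right)} + J{\left(-5 \right)}\right) = 80 \left(\sqrt{2} \sqrt{5 + 2} + \frac{1}{-5}\right) = 80 \left(\sqrt{2} \sqrt{7} - \frac{1}{5}\right) = 80 \left(\sqrt{14} - \frac{1}{5}\right) = 80 \left(- \frac{1}{5} + \sqrt{14}\right) = -16 + 80 \sqrt{14}$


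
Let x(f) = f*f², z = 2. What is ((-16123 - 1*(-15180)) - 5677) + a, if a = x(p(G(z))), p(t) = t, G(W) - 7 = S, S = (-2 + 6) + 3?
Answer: -3876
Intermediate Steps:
S = 7 (S = 4 + 3 = 7)
G(W) = 14 (G(W) = 7 + 7 = 14)
x(f) = f³
a = 2744 (a = 14³ = 2744)
((-16123 - 1*(-15180)) - 5677) + a = ((-16123 - 1*(-15180)) - 5677) + 2744 = ((-16123 + 15180) - 5677) + 2744 = (-943 - 5677) + 2744 = -6620 + 2744 = -3876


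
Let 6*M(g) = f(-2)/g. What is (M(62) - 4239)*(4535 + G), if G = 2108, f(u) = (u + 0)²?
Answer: -2618843318/93 ≈ -2.8160e+7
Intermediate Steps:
f(u) = u²
M(g) = 2/(3*g) (M(g) = ((-2)²/g)/6 = (4/g)/6 = 2/(3*g))
(M(62) - 4239)*(4535 + G) = ((⅔)/62 - 4239)*(4535 + 2108) = ((⅔)*(1/62) - 4239)*6643 = (1/93 - 4239)*6643 = -394226/93*6643 = -2618843318/93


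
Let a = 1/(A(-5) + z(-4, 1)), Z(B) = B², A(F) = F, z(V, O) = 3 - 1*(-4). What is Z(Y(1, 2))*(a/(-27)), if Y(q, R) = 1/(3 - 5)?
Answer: -1/216 ≈ -0.0046296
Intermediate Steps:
z(V, O) = 7 (z(V, O) = 3 + 4 = 7)
Y(q, R) = -½ (Y(q, R) = 1/(-2) = -½)
a = ½ (a = 1/(-5 + 7) = 1/2 = ½ ≈ 0.50000)
Z(Y(1, 2))*(a/(-27)) = (-½)²*((½)/(-27)) = ((½)*(-1/27))/4 = (¼)*(-1/54) = -1/216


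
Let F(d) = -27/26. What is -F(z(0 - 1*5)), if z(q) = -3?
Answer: 27/26 ≈ 1.0385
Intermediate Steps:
F(d) = -27/26 (F(d) = -27*1/26 = -27/26)
-F(z(0 - 1*5)) = -1*(-27/26) = 27/26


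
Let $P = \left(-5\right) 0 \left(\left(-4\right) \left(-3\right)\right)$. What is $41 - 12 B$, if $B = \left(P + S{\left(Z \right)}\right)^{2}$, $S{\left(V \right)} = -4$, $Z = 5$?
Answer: $-151$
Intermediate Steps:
$P = 0$ ($P = 0 \cdot 12 = 0$)
$B = 16$ ($B = \left(0 - 4\right)^{2} = \left(-4\right)^{2} = 16$)
$41 - 12 B = 41 - 192 = -151$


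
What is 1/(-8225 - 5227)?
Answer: -1/13452 ≈ -7.4338e-5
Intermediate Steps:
1/(-8225 - 5227) = 1/(-13452) = -1/13452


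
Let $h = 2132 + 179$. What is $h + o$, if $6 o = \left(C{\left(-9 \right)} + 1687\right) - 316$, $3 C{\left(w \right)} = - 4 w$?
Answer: $\frac{5083}{2} \approx 2541.5$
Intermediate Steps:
$C{\left(w \right)} = - \frac{4 w}{3}$ ($C{\left(w \right)} = \frac{\left(-4\right) w}{3} = - \frac{4 w}{3}$)
$o = \frac{461}{2}$ ($o = \frac{\left(\left(- \frac{4}{3}\right) \left(-9\right) + 1687\right) - 316}{6} = \frac{\left(12 + 1687\right) - 316}{6} = \frac{1699 - 316}{6} = \frac{1}{6} \cdot 1383 = \frac{461}{2} \approx 230.5$)
$h = 2311$
$h + o = 2311 + \frac{461}{2} = \frac{5083}{2}$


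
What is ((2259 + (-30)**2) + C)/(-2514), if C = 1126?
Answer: -4285/2514 ≈ -1.7045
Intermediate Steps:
((2259 + (-30)**2) + C)/(-2514) = ((2259 + (-30)**2) + 1126)/(-2514) = ((2259 + 900) + 1126)*(-1/2514) = (3159 + 1126)*(-1/2514) = 4285*(-1/2514) = -4285/2514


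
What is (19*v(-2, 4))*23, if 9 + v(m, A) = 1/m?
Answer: -8303/2 ≈ -4151.5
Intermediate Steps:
v(m, A) = -9 + 1/m
(19*v(-2, 4))*23 = (19*(-9 + 1/(-2)))*23 = (19*(-9 - ½))*23 = (19*(-19/2))*23 = -361/2*23 = -8303/2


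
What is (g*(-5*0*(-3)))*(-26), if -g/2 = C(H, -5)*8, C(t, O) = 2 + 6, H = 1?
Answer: 0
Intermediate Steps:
C(t, O) = 8
g = -128 (g = -16*8 = -2*64 = -128)
(g*(-5*0*(-3)))*(-26) = -128*(-5*0)*(-3)*(-26) = -0*(-3)*(-26) = -128*0*(-26) = 0*(-26) = 0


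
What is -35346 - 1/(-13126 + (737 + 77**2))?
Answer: -228335159/6460 ≈ -35346.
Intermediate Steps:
-35346 - 1/(-13126 + (737 + 77**2)) = -35346 - 1/(-13126 + (737 + 5929)) = -35346 - 1/(-13126 + 6666) = -35346 - 1/(-6460) = -35346 - 1*(-1/6460) = -35346 + 1/6460 = -228335159/6460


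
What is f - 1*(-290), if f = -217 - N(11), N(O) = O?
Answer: 62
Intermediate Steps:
f = -228 (f = -217 - 1*11 = -217 - 11 = -228)
f - 1*(-290) = -228 - 1*(-290) = -228 + 290 = 62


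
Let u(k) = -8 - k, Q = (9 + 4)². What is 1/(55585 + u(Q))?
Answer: 1/55408 ≈ 1.8048e-5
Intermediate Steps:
Q = 169 (Q = 13² = 169)
1/(55585 + u(Q)) = 1/(55585 + (-8 - 1*169)) = 1/(55585 + (-8 - 169)) = 1/(55585 - 177) = 1/55408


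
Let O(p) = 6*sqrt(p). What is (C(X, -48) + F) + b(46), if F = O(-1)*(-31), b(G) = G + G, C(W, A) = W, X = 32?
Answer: 124 - 186*I ≈ 124.0 - 186.0*I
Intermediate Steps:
b(G) = 2*G
F = -186*I (F = (6*sqrt(-1))*(-31) = (6*I)*(-31) = -186*I ≈ -186.0*I)
(C(X, -48) + F) + b(46) = (32 - 186*I) + 2*46 = (32 - 186*I) + 92 = 124 - 186*I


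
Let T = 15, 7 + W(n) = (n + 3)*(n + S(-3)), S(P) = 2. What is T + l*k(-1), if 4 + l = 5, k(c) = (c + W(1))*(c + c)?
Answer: 7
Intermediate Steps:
W(n) = -7 + (2 + n)*(3 + n) (W(n) = -7 + (n + 3)*(n + 2) = -7 + (3 + n)*(2 + n) = -7 + (2 + n)*(3 + n))
k(c) = 2*c*(5 + c) (k(c) = (c + (-1 + 1² + 5*1))*(c + c) = (c + (-1 + 1 + 5))*(2*c) = (c + 5)*(2*c) = (5 + c)*(2*c) = 2*c*(5 + c))
l = 1 (l = -4 + 5 = 1)
T + l*k(-1) = 15 + 1*(2*(-1)*(5 - 1)) = 15 + 1*(2*(-1)*4) = 15 + 1*(-8) = 15 - 8 = 7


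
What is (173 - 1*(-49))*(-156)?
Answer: -34632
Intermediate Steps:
(173 - 1*(-49))*(-156) = (173 + 49)*(-156) = 222*(-156) = -34632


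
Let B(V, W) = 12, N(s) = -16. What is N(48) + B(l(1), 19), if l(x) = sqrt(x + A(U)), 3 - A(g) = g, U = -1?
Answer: -4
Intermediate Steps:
A(g) = 3 - g
l(x) = sqrt(4 + x) (l(x) = sqrt(x + (3 - 1*(-1))) = sqrt(x + (3 + 1)) = sqrt(x + 4) = sqrt(4 + x))
N(48) + B(l(1), 19) = -16 + 12 = -4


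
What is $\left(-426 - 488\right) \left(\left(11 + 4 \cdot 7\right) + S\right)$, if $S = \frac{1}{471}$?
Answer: $- \frac{16790180}{471} \approx -35648.0$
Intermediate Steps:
$S = \frac{1}{471} \approx 0.0021231$
$\left(-426 - 488\right) \left(\left(11 + 4 \cdot 7\right) + S\right) = \left(-426 - 488\right) \left(\left(11 + 4 \cdot 7\right) + \frac{1}{471}\right) = - 914 \left(\left(11 + 28\right) + \frac{1}{471}\right) = - 914 \left(39 + \frac{1}{471}\right) = \left(-914\right) \frac{18370}{471} = - \frac{16790180}{471}$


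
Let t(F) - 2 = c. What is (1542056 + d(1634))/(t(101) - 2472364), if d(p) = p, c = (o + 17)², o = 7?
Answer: -771845/1235893 ≈ -0.62452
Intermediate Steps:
c = 576 (c = (7 + 17)² = 24² = 576)
t(F) = 578 (t(F) = 2 + 576 = 578)
(1542056 + d(1634))/(t(101) - 2472364) = (1542056 + 1634)/(578 - 2472364) = 1543690/(-2471786) = 1543690*(-1/2471786) = -771845/1235893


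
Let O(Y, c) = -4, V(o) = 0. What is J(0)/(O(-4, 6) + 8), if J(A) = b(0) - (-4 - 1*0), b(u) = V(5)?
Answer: 1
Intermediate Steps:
b(u) = 0
J(A) = 4 (J(A) = 0 - (-4 - 1*0) = 0 - (-4 + 0) = 0 - 1*(-4) = 0 + 4 = 4)
J(0)/(O(-4, 6) + 8) = 4/(-4 + 8) = 4/4 = 4*(¼) = 1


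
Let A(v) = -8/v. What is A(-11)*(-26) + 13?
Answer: -65/11 ≈ -5.9091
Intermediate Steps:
A(-11)*(-26) + 13 = -8/(-11)*(-26) + 13 = -8*(-1/11)*(-26) + 13 = (8/11)*(-26) + 13 = -208/11 + 13 = -65/11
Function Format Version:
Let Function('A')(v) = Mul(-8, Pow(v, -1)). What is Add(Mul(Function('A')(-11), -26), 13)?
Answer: Rational(-65, 11) ≈ -5.9091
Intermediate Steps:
Add(Mul(Function('A')(-11), -26), 13) = Add(Mul(Mul(-8, Pow(-11, -1)), -26), 13) = Add(Mul(Mul(-8, Rational(-1, 11)), -26), 13) = Add(Mul(Rational(8, 11), -26), 13) = Add(Rational(-208, 11), 13) = Rational(-65, 11)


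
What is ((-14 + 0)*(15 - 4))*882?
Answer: -135828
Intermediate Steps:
((-14 + 0)*(15 - 4))*882 = -14*11*882 = -154*882 = -135828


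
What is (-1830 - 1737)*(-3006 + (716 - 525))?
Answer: 10041105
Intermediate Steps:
(-1830 - 1737)*(-3006 + (716 - 525)) = -3567*(-3006 + 191) = -3567*(-2815) = 10041105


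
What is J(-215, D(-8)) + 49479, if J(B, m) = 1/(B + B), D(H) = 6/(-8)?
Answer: 21275969/430 ≈ 49479.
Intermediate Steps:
D(H) = -¾ (D(H) = 6*(-⅛) = -¾)
J(B, m) = 1/(2*B)
J(-215, D(-8)) + 49479 = (½)/(-215) + 49479 = (½)*(-1/215) + 49479 = -1/430 + 49479 = 21275969/430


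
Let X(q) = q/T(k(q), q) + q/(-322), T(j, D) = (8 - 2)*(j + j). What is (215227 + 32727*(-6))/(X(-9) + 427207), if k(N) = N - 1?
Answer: 121490600/2751213743 ≈ 0.044159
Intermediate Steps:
k(N) = -1 + N
T(j, D) = 12*j (T(j, D) = 6*(2*j) = 12*j)
X(q) = -q/322 + q/(-12 + 12*q) (X(q) = q/((12*(-1 + q))) + q/(-322) = q/(-12 + 12*q) + q*(-1/322) = q/(-12 + 12*q) - q/322 = -q/322 + q/(-12 + 12*q))
(215227 + 32727*(-6))/(X(-9) + 427207) = (215227 + 32727*(-6))/((1/1932)*(-9)*(167 - 6*(-9))/(-1 - 9) + 427207) = (215227 - 196362)/((1/1932)*(-9)*(167 + 54)/(-10) + 427207) = 18865/((1/1932)*(-9)*(-⅒)*221 + 427207) = 18865/(663/6440 + 427207) = 18865/(2751213743/6440) = 18865*(6440/2751213743) = 121490600/2751213743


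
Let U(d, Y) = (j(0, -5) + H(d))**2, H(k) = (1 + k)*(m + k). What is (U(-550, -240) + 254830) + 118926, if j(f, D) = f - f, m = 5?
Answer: 89524005781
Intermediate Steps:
H(k) = (1 + k)*(5 + k)
j(f, D) = 0
U(d, Y) = (5 + d**2 + 6*d)**2 (U(d, Y) = (0 + (5 + d**2 + 6*d))**2 = (5 + d**2 + 6*d)**2)
(U(-550, -240) + 254830) + 118926 = ((5 + (-550)**2 + 6*(-550))**2 + 254830) + 118926 = ((5 + 302500 - 3300)**2 + 254830) + 118926 = (299205**2 + 254830) + 118926 = (89523632025 + 254830) + 118926 = 89523886855 + 118926 = 89524005781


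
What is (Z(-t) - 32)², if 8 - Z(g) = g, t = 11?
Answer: 169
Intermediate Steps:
Z(g) = 8 - g
(Z(-t) - 32)² = ((8 - (-1)*11) - 32)² = ((8 - 1*(-11)) - 32)² = ((8 + 11) - 32)² = (19 - 32)² = (-13)² = 169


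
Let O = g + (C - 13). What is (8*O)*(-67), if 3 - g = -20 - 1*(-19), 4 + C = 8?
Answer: 2680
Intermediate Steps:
C = 4 (C = -4 + 8 = 4)
g = 4 (g = 3 - (-20 - 1*(-19)) = 3 - (-20 + 19) = 3 - 1*(-1) = 3 + 1 = 4)
O = -5 (O = 4 + (4 - 13) = 4 - 9 = -5)
(8*O)*(-67) = (8*(-5))*(-67) = -40*(-67) = 2680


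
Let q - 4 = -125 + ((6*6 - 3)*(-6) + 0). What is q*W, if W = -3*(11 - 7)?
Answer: 3828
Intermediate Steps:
q = -319 (q = 4 + (-125 + ((6*6 - 3)*(-6) + 0)) = 4 + (-125 + ((36 - 3)*(-6) + 0)) = 4 + (-125 + (33*(-6) + 0)) = 4 + (-125 + (-198 + 0)) = 4 + (-125 - 198) = 4 - 323 = -319)
W = -12 (W = -3*4 = -12)
q*W = -319*(-12) = 3828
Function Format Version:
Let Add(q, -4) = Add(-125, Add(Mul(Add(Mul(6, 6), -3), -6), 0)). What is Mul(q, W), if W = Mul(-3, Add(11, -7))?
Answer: 3828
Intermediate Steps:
q = -319 (q = Add(4, Add(-125, Add(Mul(Add(Mul(6, 6), -3), -6), 0))) = Add(4, Add(-125, Add(Mul(Add(36, -3), -6), 0))) = Add(4, Add(-125, Add(Mul(33, -6), 0))) = Add(4, Add(-125, Add(-198, 0))) = Add(4, Add(-125, -198)) = Add(4, -323) = -319)
W = -12 (W = Mul(-3, 4) = -12)
Mul(q, W) = Mul(-319, -12) = 3828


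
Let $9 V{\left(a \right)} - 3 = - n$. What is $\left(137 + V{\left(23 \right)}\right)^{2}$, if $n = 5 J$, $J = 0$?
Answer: $\frac{169744}{9} \approx 18860.0$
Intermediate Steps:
$n = 0$ ($n = 5 \cdot 0 = 0$)
$V{\left(a \right)} = \frac{1}{3}$ ($V{\left(a \right)} = \frac{1}{3} + \frac{\left(-1\right) 0}{9} = \frac{1}{3} + \frac{1}{9} \cdot 0 = \frac{1}{3} + 0 = \frac{1}{3}$)
$\left(137 + V{\left(23 \right)}\right)^{2} = \left(137 + \frac{1}{3}\right)^{2} = \left(\frac{412}{3}\right)^{2} = \frac{169744}{9}$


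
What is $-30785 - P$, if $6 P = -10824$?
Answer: $-28981$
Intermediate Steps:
$P = -1804$ ($P = \frac{1}{6} \left(-10824\right) = -1804$)
$-30785 - P = -30785 - -1804 = -30785 + 1804 = -28981$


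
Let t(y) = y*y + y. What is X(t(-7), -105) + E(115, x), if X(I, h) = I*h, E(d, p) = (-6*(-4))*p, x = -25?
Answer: -5010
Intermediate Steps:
E(d, p) = 24*p
t(y) = y + y² (t(y) = y² + y = y + y²)
X(t(-7), -105) + E(115, x) = -7*(1 - 7)*(-105) + 24*(-25) = -7*(-6)*(-105) - 600 = 42*(-105) - 600 = -4410 - 600 = -5010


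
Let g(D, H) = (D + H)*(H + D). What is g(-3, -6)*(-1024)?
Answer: -82944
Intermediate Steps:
g(D, H) = (D + H)**2 (g(D, H) = (D + H)*(D + H) = (D + H)**2)
g(-3, -6)*(-1024) = (-3 - 6)**2*(-1024) = (-9)**2*(-1024) = 81*(-1024) = -82944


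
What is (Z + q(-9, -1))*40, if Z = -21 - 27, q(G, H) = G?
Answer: -2280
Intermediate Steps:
Z = -48
(Z + q(-9, -1))*40 = (-48 - 9)*40 = -57*40 = -2280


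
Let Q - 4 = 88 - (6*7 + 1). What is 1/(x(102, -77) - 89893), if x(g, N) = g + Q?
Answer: -1/89742 ≈ -1.1143e-5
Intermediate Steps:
Q = 49 (Q = 4 + (88 - (6*7 + 1)) = 4 + (88 - (42 + 1)) = 4 + (88 - 1*43) = 4 + (88 - 43) = 4 + 45 = 49)
x(g, N) = 49 + g (x(g, N) = g + 49 = 49 + g)
1/(x(102, -77) - 89893) = 1/((49 + 102) - 89893) = 1/(151 - 89893) = 1/(-89742) = -1/89742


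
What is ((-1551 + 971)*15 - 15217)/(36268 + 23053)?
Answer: -23917/59321 ≈ -0.40318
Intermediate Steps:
((-1551 + 971)*15 - 15217)/(36268 + 23053) = (-580*15 - 15217)/59321 = (-8700 - 15217)*(1/59321) = -23917*1/59321 = -23917/59321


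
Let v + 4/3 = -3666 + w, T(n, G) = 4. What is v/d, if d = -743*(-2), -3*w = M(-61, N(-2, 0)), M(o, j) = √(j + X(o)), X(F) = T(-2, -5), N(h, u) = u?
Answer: -1834/743 ≈ -2.4684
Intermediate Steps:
X(F) = 4
M(o, j) = √(4 + j) (M(o, j) = √(j + 4) = √(4 + j))
w = -⅔ (w = -√(4 + 0)/3 = -√4/3 = -⅓*2 = -⅔ ≈ -0.66667)
d = 1486
v = -3668 (v = -4/3 + (-3666 - ⅔) = -4/3 - 11000/3 = -3668)
v/d = -3668/1486 = -3668*1/1486 = -1834/743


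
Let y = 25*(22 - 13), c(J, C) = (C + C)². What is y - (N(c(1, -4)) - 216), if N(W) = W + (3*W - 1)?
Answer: 186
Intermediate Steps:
c(J, C) = 4*C² (c(J, C) = (2*C)² = 4*C²)
N(W) = -1 + 4*W (N(W) = W + (-1 + 3*W) = -1 + 4*W)
y = 225 (y = 25*9 = 225)
y - (N(c(1, -4)) - 216) = 225 - ((-1 + 4*(4*(-4)²)) - 216) = 225 - ((-1 + 4*(4*16)) - 216) = 225 - ((-1 + 4*64) - 216) = 225 - ((-1 + 256) - 216) = 225 - (255 - 216) = 225 - 1*39 = 225 - 39 = 186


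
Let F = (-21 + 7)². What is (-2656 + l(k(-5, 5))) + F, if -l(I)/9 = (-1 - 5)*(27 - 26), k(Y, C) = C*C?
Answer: -2406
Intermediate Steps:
k(Y, C) = C²
F = 196 (F = (-14)² = 196)
l(I) = 54 (l(I) = -9*(-1 - 5)*(27 - 26) = -(-54) = -9*(-6) = 54)
(-2656 + l(k(-5, 5))) + F = (-2656 + 54) + 196 = -2602 + 196 = -2406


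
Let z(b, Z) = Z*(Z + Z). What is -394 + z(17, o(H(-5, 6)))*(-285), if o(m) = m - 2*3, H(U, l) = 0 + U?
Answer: -69364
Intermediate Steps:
H(U, l) = U
o(m) = -6 + m (o(m) = m - 6 = -6 + m)
z(b, Z) = 2*Z² (z(b, Z) = Z*(2*Z) = 2*Z²)
-394 + z(17, o(H(-5, 6)))*(-285) = -394 + (2*(-6 - 5)²)*(-285) = -394 + (2*(-11)²)*(-285) = -394 + (2*121)*(-285) = -394 + 242*(-285) = -394 - 68970 = -69364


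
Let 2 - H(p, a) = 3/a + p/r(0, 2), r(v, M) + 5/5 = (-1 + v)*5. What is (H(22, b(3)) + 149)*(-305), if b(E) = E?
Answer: -140605/3 ≈ -46868.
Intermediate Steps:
r(v, M) = -6 + 5*v (r(v, M) = -1 + (-1 + v)*5 = -1 + (-5 + 5*v) = -6 + 5*v)
H(p, a) = 2 - 3/a + p/6 (H(p, a) = 2 - (3/a + p/(-6 + 5*0)) = 2 - (3/a + p/(-6 + 0)) = 2 - (3/a + p/(-6)) = 2 - (3/a + p*(-1/6)) = 2 - (3/a - p/6) = 2 + (-3/a + p/6) = 2 - 3/a + p/6)
(H(22, b(3)) + 149)*(-305) = ((2 - 3/3 + (1/6)*22) + 149)*(-305) = ((2 - 3*1/3 + 11/3) + 149)*(-305) = ((2 - 1 + 11/3) + 149)*(-305) = (14/3 + 149)*(-305) = (461/3)*(-305) = -140605/3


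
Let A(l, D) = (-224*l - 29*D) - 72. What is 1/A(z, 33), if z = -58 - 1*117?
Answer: 1/38171 ≈ 2.6198e-5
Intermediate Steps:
z = -175 (z = -58 - 117 = -175)
A(l, D) = -72 - 224*l - 29*D
1/A(z, 33) = 1/(-72 - 224*(-175) - 29*33) = 1/(-72 + 39200 - 957) = 1/38171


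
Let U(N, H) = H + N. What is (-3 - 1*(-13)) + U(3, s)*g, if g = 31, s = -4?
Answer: -21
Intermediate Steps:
(-3 - 1*(-13)) + U(3, s)*g = (-3 - 1*(-13)) + (-4 + 3)*31 = (-3 + 13) - 1*31 = 10 - 31 = -21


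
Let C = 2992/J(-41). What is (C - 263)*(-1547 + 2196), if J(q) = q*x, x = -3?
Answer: -19052693/123 ≈ -1.5490e+5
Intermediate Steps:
J(q) = -3*q (J(q) = q*(-3) = -3*q)
C = 2992/123 (C = 2992/((-3*(-41))) = 2992/123 ≈ 24.325)
(C - 263)*(-1547 + 2196) = (2992/123 - 263)*(-1547 + 2196) = -29357/123*649 = -19052693/123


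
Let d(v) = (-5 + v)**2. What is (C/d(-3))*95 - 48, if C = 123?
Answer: 8613/64 ≈ 134.58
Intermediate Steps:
(C/d(-3))*95 - 48 = (123/((-5 - 3)**2))*95 - 48 = (123/((-8)**2))*95 - 48 = (123/64)*95 - 48 = 11685/64 - 48 = 8613/64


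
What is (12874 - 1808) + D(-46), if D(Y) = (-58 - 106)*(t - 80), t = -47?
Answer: 31894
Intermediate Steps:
D(Y) = 20828 (D(Y) = (-58 - 106)*(-47 - 80) = -164*(-127) = 20828)
(12874 - 1808) + D(-46) = (12874 - 1808) + 20828 = 11066 + 20828 = 31894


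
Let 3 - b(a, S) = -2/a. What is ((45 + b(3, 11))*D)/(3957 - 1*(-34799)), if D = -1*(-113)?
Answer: 8249/58134 ≈ 0.14190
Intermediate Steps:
b(a, S) = 3 + 2/a (b(a, S) = 3 - (-2)/a = 3 + 2/a)
D = 113
((45 + b(3, 11))*D)/(3957 - 1*(-34799)) = ((45 + (3 + 2/3))*113)/(3957 - 1*(-34799)) = ((45 + (3 + 2*(1/3)))*113)/(3957 + 34799) = ((45 + (3 + 2/3))*113)/38756 = ((45 + 11/3)*113)*(1/38756) = ((146/3)*113)*(1/38756) = (16498/3)*(1/38756) = 8249/58134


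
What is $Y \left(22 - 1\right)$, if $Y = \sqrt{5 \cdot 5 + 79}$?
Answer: $42 \sqrt{26} \approx 214.16$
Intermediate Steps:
$Y = 2 \sqrt{26}$ ($Y = \sqrt{25 + 79} = \sqrt{104} = 2 \sqrt{26} \approx 10.198$)
$Y \left(22 - 1\right) = 2 \sqrt{26} \left(22 - 1\right) = 2 \sqrt{26} \cdot 21 = 42 \sqrt{26}$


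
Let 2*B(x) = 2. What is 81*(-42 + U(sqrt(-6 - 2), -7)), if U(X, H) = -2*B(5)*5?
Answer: -4212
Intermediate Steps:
B(x) = 1 (B(x) = (1/2)*2 = 1)
U(X, H) = -10 (U(X, H) = -2*1*5 = -2*5 = -10)
81*(-42 + U(sqrt(-6 - 2), -7)) = 81*(-42 - 10) = 81*(-52) = -4212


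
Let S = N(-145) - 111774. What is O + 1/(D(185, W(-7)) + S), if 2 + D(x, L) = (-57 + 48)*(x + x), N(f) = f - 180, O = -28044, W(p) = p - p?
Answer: -3237146965/115431 ≈ -28044.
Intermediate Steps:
W(p) = 0
N(f) = -180 + f
D(x, L) = -2 - 18*x (D(x, L) = -2 + (-57 + 48)*(x + x) = -2 - 18*x)
S = -112099 (S = (-180 - 145) - 111774 = -325 - 111774 = -112099)
O + 1/(D(185, W(-7)) + S) = -28044 + 1/((-2 - 18*185) - 112099) = -28044 + 1/((-2 - 3330) - 112099) = -28044 + 1/(-3332 - 112099) = -28044 + 1/(-115431) = -28044 - 1/115431 = -3237146965/115431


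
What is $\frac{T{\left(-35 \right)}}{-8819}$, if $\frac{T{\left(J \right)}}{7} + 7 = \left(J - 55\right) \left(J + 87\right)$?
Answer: $\frac{32809}{8819} \approx 3.7203$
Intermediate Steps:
$T{\left(J \right)} = -49 + 7 \left(-55 + J\right) \left(87 + J\right)$ ($T{\left(J \right)} = -49 + 7 \left(J - 55\right) \left(J + 87\right) = -49 + 7 \left(-55 + J\right) \left(87 + J\right)$)
$\frac{T{\left(-35 \right)}}{-8819} = \frac{-33544 + 7 \left(-35\right)^{2} + 224 \left(-35\right)}{-8819} = \left(-33544 + 7 \cdot 1225 - 7840\right) \left(- \frac{1}{8819}\right) = \left(-33544 + 8575 - 7840\right) \left(- \frac{1}{8819}\right) = \left(-32809\right) \left(- \frac{1}{8819}\right) = \frac{32809}{8819}$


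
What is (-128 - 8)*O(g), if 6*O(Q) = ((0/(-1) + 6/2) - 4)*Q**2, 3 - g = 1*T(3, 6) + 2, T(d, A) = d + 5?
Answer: 3332/3 ≈ 1110.7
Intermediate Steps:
T(d, A) = 5 + d
g = -7 (g = 3 - (1*(5 + 3) + 2) = 3 - (1*8 + 2) = 3 - (8 + 2) = 3 - 1*10 = 3 - 10 = -7)
O(Q) = -Q**2/6 (O(Q) = (((0/(-1) + 6/2) - 4)*Q**2)/6 = (((0*(-1) + 6*(1/2)) - 4)*Q**2)/6 = (((0 + 3) - 4)*Q**2)/6 = ((3 - 4)*Q**2)/6 = (-Q**2)/6 = -Q**2/6)
(-128 - 8)*O(g) = (-128 - 8)*(-1/6*(-7)**2) = -(-68)*49/3 = -136*(-49/6) = 3332/3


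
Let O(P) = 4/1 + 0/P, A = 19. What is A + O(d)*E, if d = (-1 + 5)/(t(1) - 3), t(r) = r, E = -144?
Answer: -557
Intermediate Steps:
d = -2 (d = (-1 + 5)/(1 - 3) = 4/(-2) = 4*(-½) = -2)
O(P) = 4 (O(P) = 4*1 + 0 = 4 + 0 = 4)
A + O(d)*E = 19 + 4*(-144) = 19 - 576 = -557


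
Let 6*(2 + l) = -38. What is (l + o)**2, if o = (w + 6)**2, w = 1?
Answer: 14884/9 ≈ 1653.8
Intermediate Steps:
l = -25/3 (l = -2 + (1/6)*(-38) = -2 - 19/3 = -25/3 ≈ -8.3333)
o = 49 (o = (1 + 6)**2 = 7**2 = 49)
(l + o)**2 = (-25/3 + 49)**2 = (122/3)**2 = 14884/9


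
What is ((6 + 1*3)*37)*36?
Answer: 11988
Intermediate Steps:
((6 + 1*3)*37)*36 = ((6 + 3)*37)*36 = (9*37)*36 = 333*36 = 11988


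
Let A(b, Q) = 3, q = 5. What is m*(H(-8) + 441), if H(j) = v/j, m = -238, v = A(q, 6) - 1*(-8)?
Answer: -418523/4 ≈ -1.0463e+5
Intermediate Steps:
v = 11 (v = 3 - 1*(-8) = 3 + 8 = 11)
H(j) = 11/j
m*(H(-8) + 441) = -238*(11/(-8) + 441) = -238*(11*(-⅛) + 441) = -238*(-11/8 + 441) = -238*3517/8 = -418523/4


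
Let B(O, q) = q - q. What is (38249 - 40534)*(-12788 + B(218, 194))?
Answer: 29220580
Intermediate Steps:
B(O, q) = 0
(38249 - 40534)*(-12788 + B(218, 194)) = (38249 - 40534)*(-12788 + 0) = -2285*(-12788) = 29220580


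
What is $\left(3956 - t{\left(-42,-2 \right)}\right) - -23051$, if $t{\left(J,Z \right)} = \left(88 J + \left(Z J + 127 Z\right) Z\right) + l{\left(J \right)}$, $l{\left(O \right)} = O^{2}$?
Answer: $28599$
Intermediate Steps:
$t{\left(J,Z \right)} = J^{2} + 88 J + Z \left(127 Z + J Z\right)$ ($t{\left(J,Z \right)} = \left(88 J + \left(Z J + 127 Z\right) Z\right) + J^{2} = \left(88 J + \left(J Z + 127 Z\right) Z\right) + J^{2} = \left(88 J + \left(127 Z + J Z\right) Z\right) + J^{2} = \left(88 J + Z \left(127 Z + J Z\right)\right) + J^{2} = J^{2} + 88 J + Z \left(127 Z + J Z\right)$)
$\left(3956 - t{\left(-42,-2 \right)}\right) - -23051 = \left(3956 - \left(\left(-42\right)^{2} + 88 \left(-42\right) + 127 \left(-2\right)^{2} - 42 \left(-2\right)^{2}\right)\right) - -23051 = \left(3956 - \left(1764 - 3696 + 127 \cdot 4 - 168\right)\right) + 23051 = \left(3956 - \left(1764 - 3696 + 508 - 168\right)\right) + 23051 = \left(3956 - -1592\right) + 23051 = \left(3956 + 1592\right) + 23051 = 5548 + 23051 = 28599$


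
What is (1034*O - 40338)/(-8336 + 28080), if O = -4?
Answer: -22237/9872 ≈ -2.2525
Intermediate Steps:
(1034*O - 40338)/(-8336 + 28080) = (1034*(-4) - 40338)/(-8336 + 28080) = (-4136 - 40338)/19744 = -44474*1/19744 = -22237/9872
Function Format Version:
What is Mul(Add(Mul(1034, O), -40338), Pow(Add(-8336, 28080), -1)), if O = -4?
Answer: Rational(-22237, 9872) ≈ -2.2525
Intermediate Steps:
Mul(Add(Mul(1034, O), -40338), Pow(Add(-8336, 28080), -1)) = Mul(Add(Mul(1034, -4), -40338), Pow(Add(-8336, 28080), -1)) = Mul(Add(-4136, -40338), Pow(19744, -1)) = Mul(-44474, Rational(1, 19744)) = Rational(-22237, 9872)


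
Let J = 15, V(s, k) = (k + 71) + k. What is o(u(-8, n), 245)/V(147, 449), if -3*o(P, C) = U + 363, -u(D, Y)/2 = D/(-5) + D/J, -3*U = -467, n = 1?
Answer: -1556/8721 ≈ -0.17842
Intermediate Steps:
V(s, k) = 71 + 2*k (V(s, k) = (71 + k) + k = 71 + 2*k)
U = 467/3 (U = -1/3*(-467) = 467/3 ≈ 155.67)
u(D, Y) = 4*D/15 (u(D, Y) = -2*(D/(-5) + D/15) = -2*(D*(-1/5) + D*(1/15)) = -2*(-D/5 + D/15) = -(-4)*D/15 = 4*D/15)
o(P, C) = -1556/9 (o(P, C) = -(467/3 + 363)/3 = -1/3*1556/3 = -1556/9)
o(u(-8, n), 245)/V(147, 449) = -1556/(9*(71 + 2*449)) = -1556/(9*(71 + 898)) = -1556/9/969 = -1556/9*1/969 = -1556/8721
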